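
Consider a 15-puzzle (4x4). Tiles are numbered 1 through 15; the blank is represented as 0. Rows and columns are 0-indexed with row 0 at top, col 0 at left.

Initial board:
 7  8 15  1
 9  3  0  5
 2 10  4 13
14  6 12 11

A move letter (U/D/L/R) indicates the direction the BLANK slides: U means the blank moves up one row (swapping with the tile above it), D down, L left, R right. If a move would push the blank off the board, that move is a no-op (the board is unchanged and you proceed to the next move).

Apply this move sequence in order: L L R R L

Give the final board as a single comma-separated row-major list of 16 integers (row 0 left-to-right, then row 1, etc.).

After move 1 (L):
 7  8 15  1
 9  0  3  5
 2 10  4 13
14  6 12 11

After move 2 (L):
 7  8 15  1
 0  9  3  5
 2 10  4 13
14  6 12 11

After move 3 (R):
 7  8 15  1
 9  0  3  5
 2 10  4 13
14  6 12 11

After move 4 (R):
 7  8 15  1
 9  3  0  5
 2 10  4 13
14  6 12 11

After move 5 (L):
 7  8 15  1
 9  0  3  5
 2 10  4 13
14  6 12 11

Answer: 7, 8, 15, 1, 9, 0, 3, 5, 2, 10, 4, 13, 14, 6, 12, 11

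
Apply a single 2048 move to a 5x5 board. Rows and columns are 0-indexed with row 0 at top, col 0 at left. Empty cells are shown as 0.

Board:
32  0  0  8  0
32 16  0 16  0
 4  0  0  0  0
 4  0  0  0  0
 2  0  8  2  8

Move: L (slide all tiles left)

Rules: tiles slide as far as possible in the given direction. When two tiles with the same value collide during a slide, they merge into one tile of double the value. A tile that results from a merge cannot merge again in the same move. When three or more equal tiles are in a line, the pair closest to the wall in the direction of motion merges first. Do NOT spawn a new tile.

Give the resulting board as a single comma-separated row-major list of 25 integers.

Answer: 32, 8, 0, 0, 0, 32, 32, 0, 0, 0, 4, 0, 0, 0, 0, 4, 0, 0, 0, 0, 2, 8, 2, 8, 0

Derivation:
Slide left:
row 0: [32, 0, 0, 8, 0] -> [32, 8, 0, 0, 0]
row 1: [32, 16, 0, 16, 0] -> [32, 32, 0, 0, 0]
row 2: [4, 0, 0, 0, 0] -> [4, 0, 0, 0, 0]
row 3: [4, 0, 0, 0, 0] -> [4, 0, 0, 0, 0]
row 4: [2, 0, 8, 2, 8] -> [2, 8, 2, 8, 0]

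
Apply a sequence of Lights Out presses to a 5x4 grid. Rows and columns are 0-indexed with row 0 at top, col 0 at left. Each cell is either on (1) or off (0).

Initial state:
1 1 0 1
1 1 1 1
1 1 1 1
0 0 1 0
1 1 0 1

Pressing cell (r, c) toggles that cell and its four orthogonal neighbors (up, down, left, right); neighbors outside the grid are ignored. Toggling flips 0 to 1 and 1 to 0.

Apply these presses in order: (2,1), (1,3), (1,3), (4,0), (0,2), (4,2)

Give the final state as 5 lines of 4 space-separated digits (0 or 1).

After press 1 at (2,1):
1 1 0 1
1 0 1 1
0 0 0 1
0 1 1 0
1 1 0 1

After press 2 at (1,3):
1 1 0 0
1 0 0 0
0 0 0 0
0 1 1 0
1 1 0 1

After press 3 at (1,3):
1 1 0 1
1 0 1 1
0 0 0 1
0 1 1 0
1 1 0 1

After press 4 at (4,0):
1 1 0 1
1 0 1 1
0 0 0 1
1 1 1 0
0 0 0 1

After press 5 at (0,2):
1 0 1 0
1 0 0 1
0 0 0 1
1 1 1 0
0 0 0 1

After press 6 at (4,2):
1 0 1 0
1 0 0 1
0 0 0 1
1 1 0 0
0 1 1 0

Answer: 1 0 1 0
1 0 0 1
0 0 0 1
1 1 0 0
0 1 1 0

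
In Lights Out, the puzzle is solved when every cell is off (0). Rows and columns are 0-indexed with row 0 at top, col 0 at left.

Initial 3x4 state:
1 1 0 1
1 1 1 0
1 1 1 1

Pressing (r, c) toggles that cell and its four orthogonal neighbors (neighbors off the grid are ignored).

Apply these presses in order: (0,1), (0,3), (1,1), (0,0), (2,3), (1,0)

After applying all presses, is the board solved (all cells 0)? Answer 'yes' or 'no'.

After press 1 at (0,1):
0 0 1 1
1 0 1 0
1 1 1 1

After press 2 at (0,3):
0 0 0 0
1 0 1 1
1 1 1 1

After press 3 at (1,1):
0 1 0 0
0 1 0 1
1 0 1 1

After press 4 at (0,0):
1 0 0 0
1 1 0 1
1 0 1 1

After press 5 at (2,3):
1 0 0 0
1 1 0 0
1 0 0 0

After press 6 at (1,0):
0 0 0 0
0 0 0 0
0 0 0 0

Lights still on: 0

Answer: yes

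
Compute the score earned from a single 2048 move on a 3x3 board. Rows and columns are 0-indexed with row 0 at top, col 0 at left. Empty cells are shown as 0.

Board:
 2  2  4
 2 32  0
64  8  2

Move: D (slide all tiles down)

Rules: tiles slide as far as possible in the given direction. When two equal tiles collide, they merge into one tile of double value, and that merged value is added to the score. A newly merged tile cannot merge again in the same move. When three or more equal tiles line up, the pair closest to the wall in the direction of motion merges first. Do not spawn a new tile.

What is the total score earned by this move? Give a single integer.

Slide down:
col 0: [2, 2, 64] -> [0, 4, 64]  score +4 (running 4)
col 1: [2, 32, 8] -> [2, 32, 8]  score +0 (running 4)
col 2: [4, 0, 2] -> [0, 4, 2]  score +0 (running 4)
Board after move:
 0  2  0
 4 32  4
64  8  2

Answer: 4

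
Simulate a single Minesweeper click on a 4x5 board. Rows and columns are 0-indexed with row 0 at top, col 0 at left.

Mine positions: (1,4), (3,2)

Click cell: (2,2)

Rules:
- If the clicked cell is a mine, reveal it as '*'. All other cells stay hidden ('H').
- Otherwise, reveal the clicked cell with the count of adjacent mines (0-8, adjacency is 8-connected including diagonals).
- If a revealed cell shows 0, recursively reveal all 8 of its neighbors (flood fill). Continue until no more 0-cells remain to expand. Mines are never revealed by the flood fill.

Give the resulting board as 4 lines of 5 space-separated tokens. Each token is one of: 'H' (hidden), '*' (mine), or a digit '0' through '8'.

H H H H H
H H H H H
H H 1 H H
H H H H H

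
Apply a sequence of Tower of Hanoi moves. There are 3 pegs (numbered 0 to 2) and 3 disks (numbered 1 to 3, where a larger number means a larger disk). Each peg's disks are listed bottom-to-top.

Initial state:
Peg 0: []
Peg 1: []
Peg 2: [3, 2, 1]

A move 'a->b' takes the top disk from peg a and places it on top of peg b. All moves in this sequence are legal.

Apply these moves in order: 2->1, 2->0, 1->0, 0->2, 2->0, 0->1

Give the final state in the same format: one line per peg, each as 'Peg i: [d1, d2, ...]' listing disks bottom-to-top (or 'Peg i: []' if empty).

Answer: Peg 0: [2]
Peg 1: [1]
Peg 2: [3]

Derivation:
After move 1 (2->1):
Peg 0: []
Peg 1: [1]
Peg 2: [3, 2]

After move 2 (2->0):
Peg 0: [2]
Peg 1: [1]
Peg 2: [3]

After move 3 (1->0):
Peg 0: [2, 1]
Peg 1: []
Peg 2: [3]

After move 4 (0->2):
Peg 0: [2]
Peg 1: []
Peg 2: [3, 1]

After move 5 (2->0):
Peg 0: [2, 1]
Peg 1: []
Peg 2: [3]

After move 6 (0->1):
Peg 0: [2]
Peg 1: [1]
Peg 2: [3]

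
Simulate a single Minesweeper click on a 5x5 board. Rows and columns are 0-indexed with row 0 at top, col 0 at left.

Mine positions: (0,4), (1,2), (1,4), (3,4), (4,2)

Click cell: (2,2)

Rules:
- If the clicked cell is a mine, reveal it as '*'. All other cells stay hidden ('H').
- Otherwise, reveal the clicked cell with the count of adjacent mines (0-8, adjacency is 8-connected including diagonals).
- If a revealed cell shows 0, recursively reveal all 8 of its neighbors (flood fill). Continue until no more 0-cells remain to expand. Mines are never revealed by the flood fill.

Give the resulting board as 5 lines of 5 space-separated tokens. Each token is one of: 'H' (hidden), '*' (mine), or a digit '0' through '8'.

H H H H H
H H H H H
H H 1 H H
H H H H H
H H H H H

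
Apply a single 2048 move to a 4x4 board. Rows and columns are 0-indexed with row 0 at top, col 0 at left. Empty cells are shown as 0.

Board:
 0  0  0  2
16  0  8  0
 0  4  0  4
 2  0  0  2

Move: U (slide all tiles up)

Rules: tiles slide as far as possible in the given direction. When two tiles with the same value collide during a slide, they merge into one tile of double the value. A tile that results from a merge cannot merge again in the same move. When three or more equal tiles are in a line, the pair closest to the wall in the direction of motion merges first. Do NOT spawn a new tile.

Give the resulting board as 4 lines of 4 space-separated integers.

Answer: 16  4  8  2
 2  0  0  4
 0  0  0  2
 0  0  0  0

Derivation:
Slide up:
col 0: [0, 16, 0, 2] -> [16, 2, 0, 0]
col 1: [0, 0, 4, 0] -> [4, 0, 0, 0]
col 2: [0, 8, 0, 0] -> [8, 0, 0, 0]
col 3: [2, 0, 4, 2] -> [2, 4, 2, 0]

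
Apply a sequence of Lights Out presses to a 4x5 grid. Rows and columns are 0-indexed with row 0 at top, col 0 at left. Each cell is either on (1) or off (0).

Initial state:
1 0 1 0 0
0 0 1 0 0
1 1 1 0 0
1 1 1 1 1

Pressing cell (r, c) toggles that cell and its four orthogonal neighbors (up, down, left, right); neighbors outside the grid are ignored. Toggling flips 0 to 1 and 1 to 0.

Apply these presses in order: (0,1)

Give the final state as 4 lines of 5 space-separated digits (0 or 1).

After press 1 at (0,1):
0 1 0 0 0
0 1 1 0 0
1 1 1 0 0
1 1 1 1 1

Answer: 0 1 0 0 0
0 1 1 0 0
1 1 1 0 0
1 1 1 1 1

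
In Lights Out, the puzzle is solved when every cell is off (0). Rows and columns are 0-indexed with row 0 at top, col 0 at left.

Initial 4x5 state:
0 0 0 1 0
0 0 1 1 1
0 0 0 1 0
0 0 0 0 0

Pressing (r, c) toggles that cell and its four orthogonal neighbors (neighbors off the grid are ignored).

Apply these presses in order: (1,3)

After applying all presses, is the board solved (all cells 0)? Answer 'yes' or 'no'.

Answer: yes

Derivation:
After press 1 at (1,3):
0 0 0 0 0
0 0 0 0 0
0 0 0 0 0
0 0 0 0 0

Lights still on: 0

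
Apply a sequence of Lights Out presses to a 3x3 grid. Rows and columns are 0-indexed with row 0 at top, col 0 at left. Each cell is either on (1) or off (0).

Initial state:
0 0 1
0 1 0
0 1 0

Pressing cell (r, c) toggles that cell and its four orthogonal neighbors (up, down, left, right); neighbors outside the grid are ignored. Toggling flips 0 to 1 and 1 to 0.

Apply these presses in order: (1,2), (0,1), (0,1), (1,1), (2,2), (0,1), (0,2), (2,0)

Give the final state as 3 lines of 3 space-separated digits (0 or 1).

After press 1 at (1,2):
0 0 0
0 0 1
0 1 1

After press 2 at (0,1):
1 1 1
0 1 1
0 1 1

After press 3 at (0,1):
0 0 0
0 0 1
0 1 1

After press 4 at (1,1):
0 1 0
1 1 0
0 0 1

After press 5 at (2,2):
0 1 0
1 1 1
0 1 0

After press 6 at (0,1):
1 0 1
1 0 1
0 1 0

After press 7 at (0,2):
1 1 0
1 0 0
0 1 0

After press 8 at (2,0):
1 1 0
0 0 0
1 0 0

Answer: 1 1 0
0 0 0
1 0 0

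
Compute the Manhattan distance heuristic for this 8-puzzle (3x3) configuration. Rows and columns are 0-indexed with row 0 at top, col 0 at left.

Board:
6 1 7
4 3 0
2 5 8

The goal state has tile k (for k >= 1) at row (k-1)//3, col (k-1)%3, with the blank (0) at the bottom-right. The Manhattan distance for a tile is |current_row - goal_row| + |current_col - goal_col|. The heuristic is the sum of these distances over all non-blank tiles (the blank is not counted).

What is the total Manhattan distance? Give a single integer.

Tile 6: at (0,0), goal (1,2), distance |0-1|+|0-2| = 3
Tile 1: at (0,1), goal (0,0), distance |0-0|+|1-0| = 1
Tile 7: at (0,2), goal (2,0), distance |0-2|+|2-0| = 4
Tile 4: at (1,0), goal (1,0), distance |1-1|+|0-0| = 0
Tile 3: at (1,1), goal (0,2), distance |1-0|+|1-2| = 2
Tile 2: at (2,0), goal (0,1), distance |2-0|+|0-1| = 3
Tile 5: at (2,1), goal (1,1), distance |2-1|+|1-1| = 1
Tile 8: at (2,2), goal (2,1), distance |2-2|+|2-1| = 1
Sum: 3 + 1 + 4 + 0 + 2 + 3 + 1 + 1 = 15

Answer: 15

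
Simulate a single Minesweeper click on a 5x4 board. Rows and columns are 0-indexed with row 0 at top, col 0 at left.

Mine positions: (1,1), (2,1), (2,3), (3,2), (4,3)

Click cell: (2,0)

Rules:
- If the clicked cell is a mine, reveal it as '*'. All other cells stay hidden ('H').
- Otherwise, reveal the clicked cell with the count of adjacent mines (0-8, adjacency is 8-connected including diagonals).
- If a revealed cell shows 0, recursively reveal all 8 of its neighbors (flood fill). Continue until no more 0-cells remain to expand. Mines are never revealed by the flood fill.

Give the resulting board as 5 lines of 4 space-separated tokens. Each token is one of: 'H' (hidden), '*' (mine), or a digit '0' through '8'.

H H H H
H H H H
2 H H H
H H H H
H H H H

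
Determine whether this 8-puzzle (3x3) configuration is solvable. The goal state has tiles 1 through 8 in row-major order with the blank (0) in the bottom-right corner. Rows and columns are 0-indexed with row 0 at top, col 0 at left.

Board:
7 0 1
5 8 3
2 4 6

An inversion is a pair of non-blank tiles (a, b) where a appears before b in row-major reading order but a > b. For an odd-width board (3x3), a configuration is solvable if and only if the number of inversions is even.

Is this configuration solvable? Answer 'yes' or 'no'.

Answer: yes

Derivation:
Inversions (pairs i<j in row-major order where tile[i] > tile[j] > 0): 14
14 is even, so the puzzle is solvable.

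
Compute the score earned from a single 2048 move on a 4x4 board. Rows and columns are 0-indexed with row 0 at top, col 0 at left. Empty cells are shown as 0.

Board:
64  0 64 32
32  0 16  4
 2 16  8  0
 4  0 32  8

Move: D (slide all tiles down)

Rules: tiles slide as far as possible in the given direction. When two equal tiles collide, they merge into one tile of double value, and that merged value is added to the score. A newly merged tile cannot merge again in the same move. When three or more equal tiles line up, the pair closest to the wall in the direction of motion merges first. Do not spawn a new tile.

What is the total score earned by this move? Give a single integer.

Slide down:
col 0: [64, 32, 2, 4] -> [64, 32, 2, 4]  score +0 (running 0)
col 1: [0, 0, 16, 0] -> [0, 0, 0, 16]  score +0 (running 0)
col 2: [64, 16, 8, 32] -> [64, 16, 8, 32]  score +0 (running 0)
col 3: [32, 4, 0, 8] -> [0, 32, 4, 8]  score +0 (running 0)
Board after move:
64  0 64  0
32  0 16 32
 2  0  8  4
 4 16 32  8

Answer: 0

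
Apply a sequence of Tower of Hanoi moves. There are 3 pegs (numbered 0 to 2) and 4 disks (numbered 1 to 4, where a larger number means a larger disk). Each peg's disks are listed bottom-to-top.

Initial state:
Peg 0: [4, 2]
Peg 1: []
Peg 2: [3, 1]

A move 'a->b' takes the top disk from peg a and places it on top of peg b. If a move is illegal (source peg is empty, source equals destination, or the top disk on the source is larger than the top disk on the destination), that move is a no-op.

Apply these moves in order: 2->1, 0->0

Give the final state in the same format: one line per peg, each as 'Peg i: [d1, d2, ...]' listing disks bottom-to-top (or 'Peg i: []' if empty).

Answer: Peg 0: [4, 2]
Peg 1: [1]
Peg 2: [3]

Derivation:
After move 1 (2->1):
Peg 0: [4, 2]
Peg 1: [1]
Peg 2: [3]

After move 2 (0->0):
Peg 0: [4, 2]
Peg 1: [1]
Peg 2: [3]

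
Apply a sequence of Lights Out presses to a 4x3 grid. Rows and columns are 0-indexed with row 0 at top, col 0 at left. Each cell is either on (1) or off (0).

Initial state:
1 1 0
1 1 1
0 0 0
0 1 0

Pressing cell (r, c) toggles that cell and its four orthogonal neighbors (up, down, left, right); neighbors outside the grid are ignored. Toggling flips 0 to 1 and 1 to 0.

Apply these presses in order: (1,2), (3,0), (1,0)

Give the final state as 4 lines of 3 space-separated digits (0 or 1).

After press 1 at (1,2):
1 1 1
1 0 0
0 0 1
0 1 0

After press 2 at (3,0):
1 1 1
1 0 0
1 0 1
1 0 0

After press 3 at (1,0):
0 1 1
0 1 0
0 0 1
1 0 0

Answer: 0 1 1
0 1 0
0 0 1
1 0 0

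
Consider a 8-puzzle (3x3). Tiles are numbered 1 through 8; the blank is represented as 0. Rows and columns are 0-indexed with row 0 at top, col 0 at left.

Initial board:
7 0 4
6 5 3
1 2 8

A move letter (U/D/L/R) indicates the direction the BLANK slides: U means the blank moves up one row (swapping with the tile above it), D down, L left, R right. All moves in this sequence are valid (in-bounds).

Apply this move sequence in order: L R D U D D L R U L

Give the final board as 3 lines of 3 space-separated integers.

After move 1 (L):
0 7 4
6 5 3
1 2 8

After move 2 (R):
7 0 4
6 5 3
1 2 8

After move 3 (D):
7 5 4
6 0 3
1 2 8

After move 4 (U):
7 0 4
6 5 3
1 2 8

After move 5 (D):
7 5 4
6 0 3
1 2 8

After move 6 (D):
7 5 4
6 2 3
1 0 8

After move 7 (L):
7 5 4
6 2 3
0 1 8

After move 8 (R):
7 5 4
6 2 3
1 0 8

After move 9 (U):
7 5 4
6 0 3
1 2 8

After move 10 (L):
7 5 4
0 6 3
1 2 8

Answer: 7 5 4
0 6 3
1 2 8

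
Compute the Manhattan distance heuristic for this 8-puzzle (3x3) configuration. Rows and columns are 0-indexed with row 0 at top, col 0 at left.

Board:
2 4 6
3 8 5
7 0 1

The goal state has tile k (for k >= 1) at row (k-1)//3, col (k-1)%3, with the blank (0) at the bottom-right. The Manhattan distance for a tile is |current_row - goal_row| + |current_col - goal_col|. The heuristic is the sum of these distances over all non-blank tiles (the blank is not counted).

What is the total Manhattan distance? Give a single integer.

Tile 2: (0,0)->(0,1) = 1
Tile 4: (0,1)->(1,0) = 2
Tile 6: (0,2)->(1,2) = 1
Tile 3: (1,0)->(0,2) = 3
Tile 8: (1,1)->(2,1) = 1
Tile 5: (1,2)->(1,1) = 1
Tile 7: (2,0)->(2,0) = 0
Tile 1: (2,2)->(0,0) = 4
Sum: 1 + 2 + 1 + 3 + 1 + 1 + 0 + 4 = 13

Answer: 13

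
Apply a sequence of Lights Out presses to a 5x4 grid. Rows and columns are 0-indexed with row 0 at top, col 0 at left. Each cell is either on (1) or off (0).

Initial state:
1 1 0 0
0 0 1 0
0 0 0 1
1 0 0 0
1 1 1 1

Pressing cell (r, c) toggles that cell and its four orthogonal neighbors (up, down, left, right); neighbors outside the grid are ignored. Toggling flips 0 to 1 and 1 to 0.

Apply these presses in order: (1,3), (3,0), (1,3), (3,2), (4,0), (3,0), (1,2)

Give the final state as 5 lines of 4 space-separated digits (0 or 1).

Answer: 1 1 1 0
0 1 0 1
0 0 0 1
0 1 1 1
0 0 0 1

Derivation:
After press 1 at (1,3):
1 1 0 1
0 0 0 1
0 0 0 0
1 0 0 0
1 1 1 1

After press 2 at (3,0):
1 1 0 1
0 0 0 1
1 0 0 0
0 1 0 0
0 1 1 1

After press 3 at (1,3):
1 1 0 0
0 0 1 0
1 0 0 1
0 1 0 0
0 1 1 1

After press 4 at (3,2):
1 1 0 0
0 0 1 0
1 0 1 1
0 0 1 1
0 1 0 1

After press 5 at (4,0):
1 1 0 0
0 0 1 0
1 0 1 1
1 0 1 1
1 0 0 1

After press 6 at (3,0):
1 1 0 0
0 0 1 0
0 0 1 1
0 1 1 1
0 0 0 1

After press 7 at (1,2):
1 1 1 0
0 1 0 1
0 0 0 1
0 1 1 1
0 0 0 1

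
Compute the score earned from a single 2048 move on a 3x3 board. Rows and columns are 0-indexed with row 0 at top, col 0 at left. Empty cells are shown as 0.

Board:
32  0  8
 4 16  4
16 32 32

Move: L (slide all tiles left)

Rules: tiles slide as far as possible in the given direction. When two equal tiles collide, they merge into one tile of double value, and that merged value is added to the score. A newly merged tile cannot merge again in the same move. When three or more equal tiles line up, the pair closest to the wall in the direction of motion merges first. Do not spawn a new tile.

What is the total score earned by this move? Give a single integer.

Slide left:
row 0: [32, 0, 8] -> [32, 8, 0]  score +0 (running 0)
row 1: [4, 16, 4] -> [4, 16, 4]  score +0 (running 0)
row 2: [16, 32, 32] -> [16, 64, 0]  score +64 (running 64)
Board after move:
32  8  0
 4 16  4
16 64  0

Answer: 64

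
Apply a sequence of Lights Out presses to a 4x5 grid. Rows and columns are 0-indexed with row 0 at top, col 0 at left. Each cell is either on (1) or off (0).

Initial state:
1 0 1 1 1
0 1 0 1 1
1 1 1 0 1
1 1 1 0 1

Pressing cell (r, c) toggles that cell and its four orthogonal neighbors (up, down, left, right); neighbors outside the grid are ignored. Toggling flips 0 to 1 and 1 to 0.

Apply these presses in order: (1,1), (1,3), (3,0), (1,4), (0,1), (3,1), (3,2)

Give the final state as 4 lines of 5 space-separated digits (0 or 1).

After press 1 at (1,1):
1 1 1 1 1
1 0 1 1 1
1 0 1 0 1
1 1 1 0 1

After press 2 at (1,3):
1 1 1 0 1
1 0 0 0 0
1 0 1 1 1
1 1 1 0 1

After press 3 at (3,0):
1 1 1 0 1
1 0 0 0 0
0 0 1 1 1
0 0 1 0 1

After press 4 at (1,4):
1 1 1 0 0
1 0 0 1 1
0 0 1 1 0
0 0 1 0 1

After press 5 at (0,1):
0 0 0 0 0
1 1 0 1 1
0 0 1 1 0
0 0 1 0 1

After press 6 at (3,1):
0 0 0 0 0
1 1 0 1 1
0 1 1 1 0
1 1 0 0 1

After press 7 at (3,2):
0 0 0 0 0
1 1 0 1 1
0 1 0 1 0
1 0 1 1 1

Answer: 0 0 0 0 0
1 1 0 1 1
0 1 0 1 0
1 0 1 1 1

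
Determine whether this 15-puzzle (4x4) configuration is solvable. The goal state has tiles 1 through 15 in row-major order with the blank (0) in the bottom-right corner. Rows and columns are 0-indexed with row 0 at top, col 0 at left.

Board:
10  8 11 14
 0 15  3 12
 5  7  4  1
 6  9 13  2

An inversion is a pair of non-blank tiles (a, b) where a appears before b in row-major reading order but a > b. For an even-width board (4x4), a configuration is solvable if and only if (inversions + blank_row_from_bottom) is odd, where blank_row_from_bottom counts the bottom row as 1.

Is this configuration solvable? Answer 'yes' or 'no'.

Answer: no

Derivation:
Inversions: 65
Blank is in row 1 (0-indexed from top), which is row 3 counting from the bottom (bottom = 1).
65 + 3 = 68, which is even, so the puzzle is not solvable.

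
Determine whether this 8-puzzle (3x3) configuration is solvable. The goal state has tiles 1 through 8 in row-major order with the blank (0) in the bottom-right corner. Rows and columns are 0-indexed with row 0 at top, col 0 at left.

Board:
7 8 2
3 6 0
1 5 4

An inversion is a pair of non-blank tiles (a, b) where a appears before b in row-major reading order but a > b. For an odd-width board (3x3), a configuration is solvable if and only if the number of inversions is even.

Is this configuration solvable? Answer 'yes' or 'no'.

Inversions (pairs i<j in row-major order where tile[i] > tile[j] > 0): 18
18 is even, so the puzzle is solvable.

Answer: yes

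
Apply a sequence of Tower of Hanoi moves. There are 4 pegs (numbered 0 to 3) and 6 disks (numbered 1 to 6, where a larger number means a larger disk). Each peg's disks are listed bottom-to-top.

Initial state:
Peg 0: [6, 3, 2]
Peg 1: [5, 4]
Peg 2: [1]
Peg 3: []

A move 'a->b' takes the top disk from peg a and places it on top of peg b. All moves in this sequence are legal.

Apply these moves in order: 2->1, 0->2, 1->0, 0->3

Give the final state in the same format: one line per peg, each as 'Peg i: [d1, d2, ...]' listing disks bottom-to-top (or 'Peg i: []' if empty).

After move 1 (2->1):
Peg 0: [6, 3, 2]
Peg 1: [5, 4, 1]
Peg 2: []
Peg 3: []

After move 2 (0->2):
Peg 0: [6, 3]
Peg 1: [5, 4, 1]
Peg 2: [2]
Peg 3: []

After move 3 (1->0):
Peg 0: [6, 3, 1]
Peg 1: [5, 4]
Peg 2: [2]
Peg 3: []

After move 4 (0->3):
Peg 0: [6, 3]
Peg 1: [5, 4]
Peg 2: [2]
Peg 3: [1]

Answer: Peg 0: [6, 3]
Peg 1: [5, 4]
Peg 2: [2]
Peg 3: [1]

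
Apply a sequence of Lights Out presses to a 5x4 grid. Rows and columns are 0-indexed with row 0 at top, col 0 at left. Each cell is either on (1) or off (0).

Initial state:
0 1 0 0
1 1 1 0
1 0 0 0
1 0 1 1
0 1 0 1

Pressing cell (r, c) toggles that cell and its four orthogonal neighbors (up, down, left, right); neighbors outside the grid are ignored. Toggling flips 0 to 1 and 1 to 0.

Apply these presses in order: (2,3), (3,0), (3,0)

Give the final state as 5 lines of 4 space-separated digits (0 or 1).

After press 1 at (2,3):
0 1 0 0
1 1 1 1
1 0 1 1
1 0 1 0
0 1 0 1

After press 2 at (3,0):
0 1 0 0
1 1 1 1
0 0 1 1
0 1 1 0
1 1 0 1

After press 3 at (3,0):
0 1 0 0
1 1 1 1
1 0 1 1
1 0 1 0
0 1 0 1

Answer: 0 1 0 0
1 1 1 1
1 0 1 1
1 0 1 0
0 1 0 1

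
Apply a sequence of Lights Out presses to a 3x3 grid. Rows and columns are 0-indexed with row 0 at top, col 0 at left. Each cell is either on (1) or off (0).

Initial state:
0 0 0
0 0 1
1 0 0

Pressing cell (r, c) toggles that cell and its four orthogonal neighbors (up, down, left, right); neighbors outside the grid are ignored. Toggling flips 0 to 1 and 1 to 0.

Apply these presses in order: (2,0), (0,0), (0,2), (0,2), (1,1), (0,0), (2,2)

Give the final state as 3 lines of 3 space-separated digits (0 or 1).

After press 1 at (2,0):
0 0 0
1 0 1
0 1 0

After press 2 at (0,0):
1 1 0
0 0 1
0 1 0

After press 3 at (0,2):
1 0 1
0 0 0
0 1 0

After press 4 at (0,2):
1 1 0
0 0 1
0 1 0

After press 5 at (1,1):
1 0 0
1 1 0
0 0 0

After press 6 at (0,0):
0 1 0
0 1 0
0 0 0

After press 7 at (2,2):
0 1 0
0 1 1
0 1 1

Answer: 0 1 0
0 1 1
0 1 1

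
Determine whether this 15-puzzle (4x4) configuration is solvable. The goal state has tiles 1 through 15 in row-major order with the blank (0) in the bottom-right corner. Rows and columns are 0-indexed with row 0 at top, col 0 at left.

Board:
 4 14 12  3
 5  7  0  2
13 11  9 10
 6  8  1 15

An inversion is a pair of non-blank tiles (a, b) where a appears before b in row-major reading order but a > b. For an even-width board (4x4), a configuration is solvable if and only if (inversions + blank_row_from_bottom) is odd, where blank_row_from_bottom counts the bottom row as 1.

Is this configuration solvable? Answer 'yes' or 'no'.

Answer: yes

Derivation:
Inversions: 52
Blank is in row 1 (0-indexed from top), which is row 3 counting from the bottom (bottom = 1).
52 + 3 = 55, which is odd, so the puzzle is solvable.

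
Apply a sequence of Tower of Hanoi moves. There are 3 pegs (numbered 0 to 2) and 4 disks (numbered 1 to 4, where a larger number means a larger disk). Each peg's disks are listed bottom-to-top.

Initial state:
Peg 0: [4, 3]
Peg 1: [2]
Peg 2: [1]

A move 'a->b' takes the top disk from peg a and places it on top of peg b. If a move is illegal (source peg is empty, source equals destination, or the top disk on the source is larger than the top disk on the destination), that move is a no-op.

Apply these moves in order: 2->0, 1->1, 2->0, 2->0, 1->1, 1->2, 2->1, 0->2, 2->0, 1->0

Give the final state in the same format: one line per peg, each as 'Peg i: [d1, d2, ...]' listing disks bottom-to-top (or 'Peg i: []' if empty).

Answer: Peg 0: [4, 3, 1]
Peg 1: [2]
Peg 2: []

Derivation:
After move 1 (2->0):
Peg 0: [4, 3, 1]
Peg 1: [2]
Peg 2: []

After move 2 (1->1):
Peg 0: [4, 3, 1]
Peg 1: [2]
Peg 2: []

After move 3 (2->0):
Peg 0: [4, 3, 1]
Peg 1: [2]
Peg 2: []

After move 4 (2->0):
Peg 0: [4, 3, 1]
Peg 1: [2]
Peg 2: []

After move 5 (1->1):
Peg 0: [4, 3, 1]
Peg 1: [2]
Peg 2: []

After move 6 (1->2):
Peg 0: [4, 3, 1]
Peg 1: []
Peg 2: [2]

After move 7 (2->1):
Peg 0: [4, 3, 1]
Peg 1: [2]
Peg 2: []

After move 8 (0->2):
Peg 0: [4, 3]
Peg 1: [2]
Peg 2: [1]

After move 9 (2->0):
Peg 0: [4, 3, 1]
Peg 1: [2]
Peg 2: []

After move 10 (1->0):
Peg 0: [4, 3, 1]
Peg 1: [2]
Peg 2: []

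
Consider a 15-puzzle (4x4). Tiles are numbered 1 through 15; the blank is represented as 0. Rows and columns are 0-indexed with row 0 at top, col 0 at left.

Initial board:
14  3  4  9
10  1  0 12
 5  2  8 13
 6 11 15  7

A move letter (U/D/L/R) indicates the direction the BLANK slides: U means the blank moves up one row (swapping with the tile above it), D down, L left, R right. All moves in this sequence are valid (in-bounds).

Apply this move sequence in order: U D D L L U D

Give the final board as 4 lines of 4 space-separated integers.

Answer: 14  3  4  9
10  1  8 12
 0  5  2 13
 6 11 15  7

Derivation:
After move 1 (U):
14  3  0  9
10  1  4 12
 5  2  8 13
 6 11 15  7

After move 2 (D):
14  3  4  9
10  1  0 12
 5  2  8 13
 6 11 15  7

After move 3 (D):
14  3  4  9
10  1  8 12
 5  2  0 13
 6 11 15  7

After move 4 (L):
14  3  4  9
10  1  8 12
 5  0  2 13
 6 11 15  7

After move 5 (L):
14  3  4  9
10  1  8 12
 0  5  2 13
 6 11 15  7

After move 6 (U):
14  3  4  9
 0  1  8 12
10  5  2 13
 6 11 15  7

After move 7 (D):
14  3  4  9
10  1  8 12
 0  5  2 13
 6 11 15  7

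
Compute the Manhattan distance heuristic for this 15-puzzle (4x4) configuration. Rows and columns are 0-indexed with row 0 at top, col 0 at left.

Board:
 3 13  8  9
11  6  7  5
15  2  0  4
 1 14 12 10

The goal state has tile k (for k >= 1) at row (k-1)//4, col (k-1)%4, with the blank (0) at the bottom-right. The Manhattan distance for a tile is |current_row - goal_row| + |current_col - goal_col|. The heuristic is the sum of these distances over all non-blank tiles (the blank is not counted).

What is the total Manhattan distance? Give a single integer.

Answer: 34

Derivation:
Tile 3: (0,0)->(0,2) = 2
Tile 13: (0,1)->(3,0) = 4
Tile 8: (0,2)->(1,3) = 2
Tile 9: (0,3)->(2,0) = 5
Tile 11: (1,0)->(2,2) = 3
Tile 6: (1,1)->(1,1) = 0
Tile 7: (1,2)->(1,2) = 0
Tile 5: (1,3)->(1,0) = 3
Tile 15: (2,0)->(3,2) = 3
Tile 2: (2,1)->(0,1) = 2
Tile 4: (2,3)->(0,3) = 2
Tile 1: (3,0)->(0,0) = 3
Tile 14: (3,1)->(3,1) = 0
Tile 12: (3,2)->(2,3) = 2
Tile 10: (3,3)->(2,1) = 3
Sum: 2 + 4 + 2 + 5 + 3 + 0 + 0 + 3 + 3 + 2 + 2 + 3 + 0 + 2 + 3 = 34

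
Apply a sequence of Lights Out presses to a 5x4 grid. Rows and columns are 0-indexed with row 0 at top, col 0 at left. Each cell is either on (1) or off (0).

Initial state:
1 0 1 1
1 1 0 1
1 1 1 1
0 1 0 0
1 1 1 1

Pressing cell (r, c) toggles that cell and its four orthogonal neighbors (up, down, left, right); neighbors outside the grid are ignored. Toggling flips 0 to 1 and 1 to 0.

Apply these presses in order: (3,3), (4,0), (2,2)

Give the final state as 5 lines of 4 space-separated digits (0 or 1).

Answer: 1 0 1 1
1 1 1 1
1 0 0 1
1 1 0 1
0 0 1 0

Derivation:
After press 1 at (3,3):
1 0 1 1
1 1 0 1
1 1 1 0
0 1 1 1
1 1 1 0

After press 2 at (4,0):
1 0 1 1
1 1 0 1
1 1 1 0
1 1 1 1
0 0 1 0

After press 3 at (2,2):
1 0 1 1
1 1 1 1
1 0 0 1
1 1 0 1
0 0 1 0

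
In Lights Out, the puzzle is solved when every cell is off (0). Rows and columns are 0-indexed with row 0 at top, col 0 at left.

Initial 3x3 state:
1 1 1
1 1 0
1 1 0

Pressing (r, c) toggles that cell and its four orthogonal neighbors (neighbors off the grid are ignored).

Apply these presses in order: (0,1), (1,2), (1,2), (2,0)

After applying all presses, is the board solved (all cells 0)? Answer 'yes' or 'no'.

After press 1 at (0,1):
0 0 0
1 0 0
1 1 0

After press 2 at (1,2):
0 0 1
1 1 1
1 1 1

After press 3 at (1,2):
0 0 0
1 0 0
1 1 0

After press 4 at (2,0):
0 0 0
0 0 0
0 0 0

Lights still on: 0

Answer: yes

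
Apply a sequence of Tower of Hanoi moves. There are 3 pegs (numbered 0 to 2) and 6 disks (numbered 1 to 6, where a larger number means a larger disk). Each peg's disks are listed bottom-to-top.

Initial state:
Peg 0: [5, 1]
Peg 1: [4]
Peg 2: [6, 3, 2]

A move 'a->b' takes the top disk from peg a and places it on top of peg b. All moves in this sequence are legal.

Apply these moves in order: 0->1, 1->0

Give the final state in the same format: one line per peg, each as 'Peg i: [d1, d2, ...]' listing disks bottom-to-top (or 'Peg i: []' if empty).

After move 1 (0->1):
Peg 0: [5]
Peg 1: [4, 1]
Peg 2: [6, 3, 2]

After move 2 (1->0):
Peg 0: [5, 1]
Peg 1: [4]
Peg 2: [6, 3, 2]

Answer: Peg 0: [5, 1]
Peg 1: [4]
Peg 2: [6, 3, 2]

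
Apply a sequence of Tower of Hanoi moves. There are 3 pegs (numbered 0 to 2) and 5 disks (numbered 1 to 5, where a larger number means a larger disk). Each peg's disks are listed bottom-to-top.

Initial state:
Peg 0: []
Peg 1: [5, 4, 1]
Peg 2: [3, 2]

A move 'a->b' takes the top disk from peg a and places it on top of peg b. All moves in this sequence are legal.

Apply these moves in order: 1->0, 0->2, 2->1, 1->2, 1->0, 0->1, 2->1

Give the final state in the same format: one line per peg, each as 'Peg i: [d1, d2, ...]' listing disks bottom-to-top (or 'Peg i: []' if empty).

After move 1 (1->0):
Peg 0: [1]
Peg 1: [5, 4]
Peg 2: [3, 2]

After move 2 (0->2):
Peg 0: []
Peg 1: [5, 4]
Peg 2: [3, 2, 1]

After move 3 (2->1):
Peg 0: []
Peg 1: [5, 4, 1]
Peg 2: [3, 2]

After move 4 (1->2):
Peg 0: []
Peg 1: [5, 4]
Peg 2: [3, 2, 1]

After move 5 (1->0):
Peg 0: [4]
Peg 1: [5]
Peg 2: [3, 2, 1]

After move 6 (0->1):
Peg 0: []
Peg 1: [5, 4]
Peg 2: [3, 2, 1]

After move 7 (2->1):
Peg 0: []
Peg 1: [5, 4, 1]
Peg 2: [3, 2]

Answer: Peg 0: []
Peg 1: [5, 4, 1]
Peg 2: [3, 2]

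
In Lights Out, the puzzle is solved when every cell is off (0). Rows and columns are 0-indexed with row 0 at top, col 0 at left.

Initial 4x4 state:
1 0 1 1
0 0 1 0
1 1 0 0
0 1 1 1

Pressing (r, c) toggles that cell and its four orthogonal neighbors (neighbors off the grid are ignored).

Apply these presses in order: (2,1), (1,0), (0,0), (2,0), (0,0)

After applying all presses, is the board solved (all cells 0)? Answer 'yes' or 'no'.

After press 1 at (2,1):
1 0 1 1
0 1 1 0
0 0 1 0
0 0 1 1

After press 2 at (1,0):
0 0 1 1
1 0 1 0
1 0 1 0
0 0 1 1

After press 3 at (0,0):
1 1 1 1
0 0 1 0
1 0 1 0
0 0 1 1

After press 4 at (2,0):
1 1 1 1
1 0 1 0
0 1 1 0
1 0 1 1

After press 5 at (0,0):
0 0 1 1
0 0 1 0
0 1 1 0
1 0 1 1

Lights still on: 8

Answer: no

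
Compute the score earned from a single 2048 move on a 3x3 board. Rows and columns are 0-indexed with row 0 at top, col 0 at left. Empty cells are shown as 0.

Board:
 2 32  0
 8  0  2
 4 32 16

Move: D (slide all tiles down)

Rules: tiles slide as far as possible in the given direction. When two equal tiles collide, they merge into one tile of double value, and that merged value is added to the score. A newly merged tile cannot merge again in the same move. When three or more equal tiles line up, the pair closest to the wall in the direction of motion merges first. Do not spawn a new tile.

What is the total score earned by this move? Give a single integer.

Answer: 64

Derivation:
Slide down:
col 0: [2, 8, 4] -> [2, 8, 4]  score +0 (running 0)
col 1: [32, 0, 32] -> [0, 0, 64]  score +64 (running 64)
col 2: [0, 2, 16] -> [0, 2, 16]  score +0 (running 64)
Board after move:
 2  0  0
 8  0  2
 4 64 16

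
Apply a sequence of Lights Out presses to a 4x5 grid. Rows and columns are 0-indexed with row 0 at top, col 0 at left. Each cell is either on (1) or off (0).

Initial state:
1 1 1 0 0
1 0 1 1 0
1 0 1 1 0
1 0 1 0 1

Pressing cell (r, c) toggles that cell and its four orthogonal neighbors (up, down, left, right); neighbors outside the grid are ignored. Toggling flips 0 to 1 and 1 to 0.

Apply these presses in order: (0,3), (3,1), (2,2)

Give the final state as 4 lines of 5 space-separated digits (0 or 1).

Answer: 1 1 0 1 1
1 0 0 0 0
1 0 0 0 0
0 1 1 0 1

Derivation:
After press 1 at (0,3):
1 1 0 1 1
1 0 1 0 0
1 0 1 1 0
1 0 1 0 1

After press 2 at (3,1):
1 1 0 1 1
1 0 1 0 0
1 1 1 1 0
0 1 0 0 1

After press 3 at (2,2):
1 1 0 1 1
1 0 0 0 0
1 0 0 0 0
0 1 1 0 1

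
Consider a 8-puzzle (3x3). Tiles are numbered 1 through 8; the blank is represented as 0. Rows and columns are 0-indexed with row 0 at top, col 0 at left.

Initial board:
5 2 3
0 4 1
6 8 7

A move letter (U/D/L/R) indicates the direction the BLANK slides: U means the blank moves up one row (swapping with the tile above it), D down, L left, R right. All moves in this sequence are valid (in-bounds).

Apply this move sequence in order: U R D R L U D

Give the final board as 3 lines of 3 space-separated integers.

After move 1 (U):
0 2 3
5 4 1
6 8 7

After move 2 (R):
2 0 3
5 4 1
6 8 7

After move 3 (D):
2 4 3
5 0 1
6 8 7

After move 4 (R):
2 4 3
5 1 0
6 8 7

After move 5 (L):
2 4 3
5 0 1
6 8 7

After move 6 (U):
2 0 3
5 4 1
6 8 7

After move 7 (D):
2 4 3
5 0 1
6 8 7

Answer: 2 4 3
5 0 1
6 8 7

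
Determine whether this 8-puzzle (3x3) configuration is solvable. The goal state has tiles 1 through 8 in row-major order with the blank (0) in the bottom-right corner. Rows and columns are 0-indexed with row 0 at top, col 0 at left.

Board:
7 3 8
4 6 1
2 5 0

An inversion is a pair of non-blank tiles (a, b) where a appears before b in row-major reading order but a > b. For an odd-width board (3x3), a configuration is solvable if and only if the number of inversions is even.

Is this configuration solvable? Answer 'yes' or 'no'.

Inversions (pairs i<j in row-major order where tile[i] > tile[j] > 0): 18
18 is even, so the puzzle is solvable.

Answer: yes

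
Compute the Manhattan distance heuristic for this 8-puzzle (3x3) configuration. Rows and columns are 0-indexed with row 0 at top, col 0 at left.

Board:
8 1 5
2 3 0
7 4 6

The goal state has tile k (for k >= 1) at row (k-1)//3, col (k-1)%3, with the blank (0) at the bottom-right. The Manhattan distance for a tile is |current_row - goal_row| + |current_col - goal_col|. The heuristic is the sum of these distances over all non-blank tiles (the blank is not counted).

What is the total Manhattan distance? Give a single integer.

Tile 8: (0,0)->(2,1) = 3
Tile 1: (0,1)->(0,0) = 1
Tile 5: (0,2)->(1,1) = 2
Tile 2: (1,0)->(0,1) = 2
Tile 3: (1,1)->(0,2) = 2
Tile 7: (2,0)->(2,0) = 0
Tile 4: (2,1)->(1,0) = 2
Tile 6: (2,2)->(1,2) = 1
Sum: 3 + 1 + 2 + 2 + 2 + 0 + 2 + 1 = 13

Answer: 13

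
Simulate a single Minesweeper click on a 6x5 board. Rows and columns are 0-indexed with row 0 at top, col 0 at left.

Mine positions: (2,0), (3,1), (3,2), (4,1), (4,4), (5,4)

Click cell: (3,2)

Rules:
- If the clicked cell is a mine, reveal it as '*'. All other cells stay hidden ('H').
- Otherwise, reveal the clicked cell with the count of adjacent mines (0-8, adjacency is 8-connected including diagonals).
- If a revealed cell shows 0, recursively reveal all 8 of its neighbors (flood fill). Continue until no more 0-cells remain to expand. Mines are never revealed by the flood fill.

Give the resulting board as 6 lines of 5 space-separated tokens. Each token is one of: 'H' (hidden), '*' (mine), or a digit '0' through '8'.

H H H H H
H H H H H
H H H H H
H H * H H
H H H H H
H H H H H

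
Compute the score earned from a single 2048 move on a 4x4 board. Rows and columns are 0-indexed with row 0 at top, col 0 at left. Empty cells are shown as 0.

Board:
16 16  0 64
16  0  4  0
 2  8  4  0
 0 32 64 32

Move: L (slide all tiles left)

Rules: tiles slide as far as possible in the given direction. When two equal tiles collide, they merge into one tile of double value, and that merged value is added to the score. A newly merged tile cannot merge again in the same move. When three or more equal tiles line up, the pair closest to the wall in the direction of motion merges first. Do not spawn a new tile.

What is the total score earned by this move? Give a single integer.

Answer: 32

Derivation:
Slide left:
row 0: [16, 16, 0, 64] -> [32, 64, 0, 0]  score +32 (running 32)
row 1: [16, 0, 4, 0] -> [16, 4, 0, 0]  score +0 (running 32)
row 2: [2, 8, 4, 0] -> [2, 8, 4, 0]  score +0 (running 32)
row 3: [0, 32, 64, 32] -> [32, 64, 32, 0]  score +0 (running 32)
Board after move:
32 64  0  0
16  4  0  0
 2  8  4  0
32 64 32  0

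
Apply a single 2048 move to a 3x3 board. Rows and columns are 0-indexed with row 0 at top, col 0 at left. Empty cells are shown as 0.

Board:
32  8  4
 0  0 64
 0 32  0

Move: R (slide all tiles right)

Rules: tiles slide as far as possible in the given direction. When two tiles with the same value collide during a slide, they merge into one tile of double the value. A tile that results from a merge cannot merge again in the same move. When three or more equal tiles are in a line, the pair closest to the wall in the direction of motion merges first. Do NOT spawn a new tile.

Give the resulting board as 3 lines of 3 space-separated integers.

Slide right:
row 0: [32, 8, 4] -> [32, 8, 4]
row 1: [0, 0, 64] -> [0, 0, 64]
row 2: [0, 32, 0] -> [0, 0, 32]

Answer: 32  8  4
 0  0 64
 0  0 32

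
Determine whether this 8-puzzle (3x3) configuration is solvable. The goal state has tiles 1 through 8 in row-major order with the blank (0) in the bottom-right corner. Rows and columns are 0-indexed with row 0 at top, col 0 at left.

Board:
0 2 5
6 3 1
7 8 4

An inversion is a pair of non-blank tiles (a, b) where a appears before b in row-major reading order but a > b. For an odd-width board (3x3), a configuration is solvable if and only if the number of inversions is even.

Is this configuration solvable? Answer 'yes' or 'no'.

Answer: yes

Derivation:
Inversions (pairs i<j in row-major order where tile[i] > tile[j] > 0): 10
10 is even, so the puzzle is solvable.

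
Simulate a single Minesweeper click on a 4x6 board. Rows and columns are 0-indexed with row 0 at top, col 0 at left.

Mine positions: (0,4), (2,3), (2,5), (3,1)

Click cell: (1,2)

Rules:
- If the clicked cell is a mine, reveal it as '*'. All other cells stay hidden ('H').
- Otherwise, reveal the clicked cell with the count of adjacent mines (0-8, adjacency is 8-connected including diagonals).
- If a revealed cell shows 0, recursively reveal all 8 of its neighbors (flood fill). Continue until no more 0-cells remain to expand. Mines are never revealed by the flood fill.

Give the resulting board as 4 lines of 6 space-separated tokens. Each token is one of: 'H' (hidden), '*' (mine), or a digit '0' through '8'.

H H H H H H
H H 1 H H H
H H H H H H
H H H H H H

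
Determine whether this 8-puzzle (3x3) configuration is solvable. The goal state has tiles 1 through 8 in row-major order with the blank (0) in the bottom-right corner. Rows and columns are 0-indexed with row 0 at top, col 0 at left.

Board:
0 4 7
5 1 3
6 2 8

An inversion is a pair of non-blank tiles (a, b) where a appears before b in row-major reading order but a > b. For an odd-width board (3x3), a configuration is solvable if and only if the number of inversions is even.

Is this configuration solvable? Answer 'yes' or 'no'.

Inversions (pairs i<j in row-major order where tile[i] > tile[j] > 0): 13
13 is odd, so the puzzle is not solvable.

Answer: no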